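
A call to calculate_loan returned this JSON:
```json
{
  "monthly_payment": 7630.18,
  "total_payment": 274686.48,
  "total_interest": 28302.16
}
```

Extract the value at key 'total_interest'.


28302.16


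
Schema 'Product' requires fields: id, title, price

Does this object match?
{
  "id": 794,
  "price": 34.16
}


Checking required fields...
Missing: title
Invalid - missing required field 'title'


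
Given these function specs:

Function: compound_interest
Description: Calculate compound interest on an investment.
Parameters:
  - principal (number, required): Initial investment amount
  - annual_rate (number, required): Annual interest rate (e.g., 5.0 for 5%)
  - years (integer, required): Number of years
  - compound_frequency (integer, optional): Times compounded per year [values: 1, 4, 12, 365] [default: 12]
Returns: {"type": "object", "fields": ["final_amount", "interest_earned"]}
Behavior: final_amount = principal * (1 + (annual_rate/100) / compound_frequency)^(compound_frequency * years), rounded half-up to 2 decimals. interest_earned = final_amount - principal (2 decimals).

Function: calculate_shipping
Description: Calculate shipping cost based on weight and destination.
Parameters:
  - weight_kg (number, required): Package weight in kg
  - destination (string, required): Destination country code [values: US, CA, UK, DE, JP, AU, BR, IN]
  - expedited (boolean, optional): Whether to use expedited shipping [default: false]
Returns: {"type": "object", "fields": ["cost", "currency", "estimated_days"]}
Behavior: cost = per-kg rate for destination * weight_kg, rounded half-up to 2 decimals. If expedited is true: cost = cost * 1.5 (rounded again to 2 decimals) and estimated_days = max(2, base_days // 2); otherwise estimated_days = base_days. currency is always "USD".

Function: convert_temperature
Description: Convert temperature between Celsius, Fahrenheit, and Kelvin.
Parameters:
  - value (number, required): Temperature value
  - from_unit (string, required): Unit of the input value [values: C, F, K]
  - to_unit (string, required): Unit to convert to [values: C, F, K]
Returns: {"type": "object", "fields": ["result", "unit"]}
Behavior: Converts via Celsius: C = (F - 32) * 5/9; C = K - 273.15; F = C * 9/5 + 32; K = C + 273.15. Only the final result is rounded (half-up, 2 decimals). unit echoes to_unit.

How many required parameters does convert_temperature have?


Parameters of convert_temperature: value (required), from_unit (required), to_unit (required)
Required count:
3


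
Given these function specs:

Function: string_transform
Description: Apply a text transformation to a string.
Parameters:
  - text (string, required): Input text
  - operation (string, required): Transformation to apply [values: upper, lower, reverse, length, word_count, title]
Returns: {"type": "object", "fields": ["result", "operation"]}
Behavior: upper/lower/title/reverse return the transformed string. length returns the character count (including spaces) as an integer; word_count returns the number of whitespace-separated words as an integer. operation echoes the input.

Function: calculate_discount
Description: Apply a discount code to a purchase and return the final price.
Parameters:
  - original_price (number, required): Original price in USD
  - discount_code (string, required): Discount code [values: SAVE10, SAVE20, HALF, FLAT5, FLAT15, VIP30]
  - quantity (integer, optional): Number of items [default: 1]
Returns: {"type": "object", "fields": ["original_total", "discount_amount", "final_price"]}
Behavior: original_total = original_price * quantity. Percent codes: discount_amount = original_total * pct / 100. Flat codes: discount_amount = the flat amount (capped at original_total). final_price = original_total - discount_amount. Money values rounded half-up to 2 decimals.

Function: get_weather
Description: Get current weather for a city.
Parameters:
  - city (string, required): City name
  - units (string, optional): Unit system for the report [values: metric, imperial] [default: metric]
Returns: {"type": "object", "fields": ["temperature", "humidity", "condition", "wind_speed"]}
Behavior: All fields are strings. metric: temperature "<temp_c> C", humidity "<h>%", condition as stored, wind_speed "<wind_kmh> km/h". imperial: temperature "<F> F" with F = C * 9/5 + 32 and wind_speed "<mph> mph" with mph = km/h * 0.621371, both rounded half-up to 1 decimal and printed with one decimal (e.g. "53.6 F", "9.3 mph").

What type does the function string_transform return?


The string_transform spec declares Returns: {"type": "object", "fields": ["result", "operation"]}
Type:
object


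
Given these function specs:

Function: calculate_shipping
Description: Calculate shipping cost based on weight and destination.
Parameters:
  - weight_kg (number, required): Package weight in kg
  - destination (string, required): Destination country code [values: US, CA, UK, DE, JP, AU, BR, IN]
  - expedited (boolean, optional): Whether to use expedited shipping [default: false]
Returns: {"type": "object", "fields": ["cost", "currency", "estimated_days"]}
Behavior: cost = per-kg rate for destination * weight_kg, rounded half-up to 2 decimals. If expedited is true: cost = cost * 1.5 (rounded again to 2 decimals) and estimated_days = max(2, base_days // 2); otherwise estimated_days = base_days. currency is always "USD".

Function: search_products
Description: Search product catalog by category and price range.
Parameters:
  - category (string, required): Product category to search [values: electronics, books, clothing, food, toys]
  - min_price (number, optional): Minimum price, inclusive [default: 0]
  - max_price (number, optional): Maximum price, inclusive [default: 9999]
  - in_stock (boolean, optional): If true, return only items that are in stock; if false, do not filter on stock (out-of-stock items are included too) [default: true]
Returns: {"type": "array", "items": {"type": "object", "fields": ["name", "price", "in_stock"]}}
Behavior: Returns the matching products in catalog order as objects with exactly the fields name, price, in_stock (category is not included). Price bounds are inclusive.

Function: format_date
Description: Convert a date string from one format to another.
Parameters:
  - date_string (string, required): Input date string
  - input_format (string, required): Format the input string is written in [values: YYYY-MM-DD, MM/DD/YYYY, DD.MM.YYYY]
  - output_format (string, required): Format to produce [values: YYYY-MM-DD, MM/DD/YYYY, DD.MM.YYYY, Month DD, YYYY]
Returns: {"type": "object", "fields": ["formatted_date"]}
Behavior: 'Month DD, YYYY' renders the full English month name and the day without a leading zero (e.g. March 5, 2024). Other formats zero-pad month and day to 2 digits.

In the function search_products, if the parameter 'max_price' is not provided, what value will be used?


The search_products spec declares:
  - max_price (number, optional): Maximum price, inclusive [default: 9999]
Default:
9999


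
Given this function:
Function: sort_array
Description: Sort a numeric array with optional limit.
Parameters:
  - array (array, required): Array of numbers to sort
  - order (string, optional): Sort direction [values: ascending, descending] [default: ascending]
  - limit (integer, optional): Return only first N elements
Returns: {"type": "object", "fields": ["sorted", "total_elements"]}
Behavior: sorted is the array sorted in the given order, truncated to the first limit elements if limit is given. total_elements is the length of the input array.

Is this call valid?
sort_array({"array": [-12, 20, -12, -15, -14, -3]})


Checking all required parameters present and types match... All valid.
Valid


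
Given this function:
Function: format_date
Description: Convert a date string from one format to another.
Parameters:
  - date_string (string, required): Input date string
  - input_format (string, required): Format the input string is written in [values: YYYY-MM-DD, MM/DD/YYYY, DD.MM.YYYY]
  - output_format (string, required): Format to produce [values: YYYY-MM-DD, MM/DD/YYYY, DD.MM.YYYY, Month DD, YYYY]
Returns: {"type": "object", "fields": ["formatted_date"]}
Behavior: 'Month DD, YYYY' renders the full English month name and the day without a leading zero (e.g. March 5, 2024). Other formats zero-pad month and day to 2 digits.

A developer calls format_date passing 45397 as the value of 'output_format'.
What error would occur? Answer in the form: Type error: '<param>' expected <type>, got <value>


Spec: 'output_format' is declared as string; 45397 is an integer.
Type error: 'output_format' expected string, got 45397


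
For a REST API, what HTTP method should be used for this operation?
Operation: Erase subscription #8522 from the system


GET = read, POST = create, PUT = update/replace, DELETE = remove
This operation is a removal.
DELETE


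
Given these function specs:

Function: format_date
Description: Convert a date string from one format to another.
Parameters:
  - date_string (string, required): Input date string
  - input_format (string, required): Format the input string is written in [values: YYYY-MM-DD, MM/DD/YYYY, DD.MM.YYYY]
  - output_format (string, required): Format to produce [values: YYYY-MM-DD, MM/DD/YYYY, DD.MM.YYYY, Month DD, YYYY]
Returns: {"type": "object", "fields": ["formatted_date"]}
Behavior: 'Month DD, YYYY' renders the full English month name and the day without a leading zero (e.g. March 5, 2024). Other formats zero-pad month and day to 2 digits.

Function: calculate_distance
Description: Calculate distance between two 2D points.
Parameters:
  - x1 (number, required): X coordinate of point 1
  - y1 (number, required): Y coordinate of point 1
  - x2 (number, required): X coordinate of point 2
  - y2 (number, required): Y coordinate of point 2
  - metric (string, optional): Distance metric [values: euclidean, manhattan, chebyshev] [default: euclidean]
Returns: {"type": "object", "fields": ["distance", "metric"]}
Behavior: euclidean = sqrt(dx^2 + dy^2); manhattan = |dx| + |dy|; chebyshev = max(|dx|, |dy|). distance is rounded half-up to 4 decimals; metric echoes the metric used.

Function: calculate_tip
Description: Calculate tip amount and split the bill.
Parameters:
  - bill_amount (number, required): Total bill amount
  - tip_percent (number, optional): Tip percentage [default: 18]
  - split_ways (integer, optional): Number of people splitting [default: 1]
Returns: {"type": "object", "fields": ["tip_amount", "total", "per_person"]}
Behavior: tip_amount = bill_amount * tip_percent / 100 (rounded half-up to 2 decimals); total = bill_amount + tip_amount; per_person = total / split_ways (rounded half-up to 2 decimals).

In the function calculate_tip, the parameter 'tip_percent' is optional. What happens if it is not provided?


The calculate_tip spec declares:
  - tip_percent (number, optional): Tip percentage [default: 18]
It defaults to 18


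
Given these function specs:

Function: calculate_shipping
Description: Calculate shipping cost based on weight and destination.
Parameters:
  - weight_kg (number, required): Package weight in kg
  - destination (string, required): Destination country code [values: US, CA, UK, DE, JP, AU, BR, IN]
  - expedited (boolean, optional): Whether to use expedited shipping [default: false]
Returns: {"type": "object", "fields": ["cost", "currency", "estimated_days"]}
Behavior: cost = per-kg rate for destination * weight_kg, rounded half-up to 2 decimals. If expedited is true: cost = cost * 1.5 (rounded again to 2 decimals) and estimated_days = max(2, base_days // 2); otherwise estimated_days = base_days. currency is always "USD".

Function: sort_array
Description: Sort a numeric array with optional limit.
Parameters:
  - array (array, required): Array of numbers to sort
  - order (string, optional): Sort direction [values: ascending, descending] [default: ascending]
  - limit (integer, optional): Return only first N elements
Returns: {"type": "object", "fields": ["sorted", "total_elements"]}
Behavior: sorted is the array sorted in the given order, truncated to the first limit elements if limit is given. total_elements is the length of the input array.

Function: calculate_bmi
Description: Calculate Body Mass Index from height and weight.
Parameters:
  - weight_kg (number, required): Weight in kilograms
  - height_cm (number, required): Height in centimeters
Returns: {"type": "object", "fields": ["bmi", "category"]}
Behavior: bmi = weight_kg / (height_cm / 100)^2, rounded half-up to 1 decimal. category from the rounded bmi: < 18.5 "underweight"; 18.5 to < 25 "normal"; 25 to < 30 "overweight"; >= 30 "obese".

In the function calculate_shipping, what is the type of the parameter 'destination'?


The calculate_shipping spec declares:
  - destination (string, required): Destination country code [values: US, CA, UK, DE, JP, AU, BR, IN]
Type:
string


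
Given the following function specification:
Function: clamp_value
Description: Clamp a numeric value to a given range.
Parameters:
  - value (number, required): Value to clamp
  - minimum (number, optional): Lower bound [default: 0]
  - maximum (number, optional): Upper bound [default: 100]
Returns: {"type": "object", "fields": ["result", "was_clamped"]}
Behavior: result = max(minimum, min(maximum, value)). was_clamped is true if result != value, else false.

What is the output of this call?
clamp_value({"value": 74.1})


Defaults applied: minimum=0, maximum=100
result = max(0, min(100, 74.1)) = max(0, 74.1) = 74.1
was_clamped = (74.1 != 74.1) = false
Output:
{"result": 74.1, "was_clamped": false}


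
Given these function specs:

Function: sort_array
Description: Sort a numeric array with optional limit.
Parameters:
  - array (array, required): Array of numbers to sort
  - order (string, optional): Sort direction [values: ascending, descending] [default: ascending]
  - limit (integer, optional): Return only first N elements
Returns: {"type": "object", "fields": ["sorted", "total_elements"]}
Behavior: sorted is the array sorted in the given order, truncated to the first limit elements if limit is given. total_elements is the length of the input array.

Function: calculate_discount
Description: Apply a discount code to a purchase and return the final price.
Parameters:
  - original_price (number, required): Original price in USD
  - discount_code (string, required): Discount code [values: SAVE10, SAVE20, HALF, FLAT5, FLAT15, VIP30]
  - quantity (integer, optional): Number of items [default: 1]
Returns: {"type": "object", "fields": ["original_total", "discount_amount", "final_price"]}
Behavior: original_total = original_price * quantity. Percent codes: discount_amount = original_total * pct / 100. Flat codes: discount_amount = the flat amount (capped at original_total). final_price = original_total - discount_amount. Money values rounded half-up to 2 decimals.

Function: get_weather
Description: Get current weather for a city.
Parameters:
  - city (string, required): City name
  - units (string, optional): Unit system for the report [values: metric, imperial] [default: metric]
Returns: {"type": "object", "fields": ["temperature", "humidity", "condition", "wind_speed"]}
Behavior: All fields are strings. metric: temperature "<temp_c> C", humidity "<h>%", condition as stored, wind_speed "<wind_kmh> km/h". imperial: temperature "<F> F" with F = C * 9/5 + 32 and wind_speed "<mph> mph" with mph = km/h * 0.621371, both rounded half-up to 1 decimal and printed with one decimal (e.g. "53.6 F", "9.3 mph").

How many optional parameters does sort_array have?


Parameters of sort_array: array (required), order (optional), limit (optional)
Optional count:
2


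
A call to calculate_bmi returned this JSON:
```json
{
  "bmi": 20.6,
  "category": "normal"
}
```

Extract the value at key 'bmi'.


20.6


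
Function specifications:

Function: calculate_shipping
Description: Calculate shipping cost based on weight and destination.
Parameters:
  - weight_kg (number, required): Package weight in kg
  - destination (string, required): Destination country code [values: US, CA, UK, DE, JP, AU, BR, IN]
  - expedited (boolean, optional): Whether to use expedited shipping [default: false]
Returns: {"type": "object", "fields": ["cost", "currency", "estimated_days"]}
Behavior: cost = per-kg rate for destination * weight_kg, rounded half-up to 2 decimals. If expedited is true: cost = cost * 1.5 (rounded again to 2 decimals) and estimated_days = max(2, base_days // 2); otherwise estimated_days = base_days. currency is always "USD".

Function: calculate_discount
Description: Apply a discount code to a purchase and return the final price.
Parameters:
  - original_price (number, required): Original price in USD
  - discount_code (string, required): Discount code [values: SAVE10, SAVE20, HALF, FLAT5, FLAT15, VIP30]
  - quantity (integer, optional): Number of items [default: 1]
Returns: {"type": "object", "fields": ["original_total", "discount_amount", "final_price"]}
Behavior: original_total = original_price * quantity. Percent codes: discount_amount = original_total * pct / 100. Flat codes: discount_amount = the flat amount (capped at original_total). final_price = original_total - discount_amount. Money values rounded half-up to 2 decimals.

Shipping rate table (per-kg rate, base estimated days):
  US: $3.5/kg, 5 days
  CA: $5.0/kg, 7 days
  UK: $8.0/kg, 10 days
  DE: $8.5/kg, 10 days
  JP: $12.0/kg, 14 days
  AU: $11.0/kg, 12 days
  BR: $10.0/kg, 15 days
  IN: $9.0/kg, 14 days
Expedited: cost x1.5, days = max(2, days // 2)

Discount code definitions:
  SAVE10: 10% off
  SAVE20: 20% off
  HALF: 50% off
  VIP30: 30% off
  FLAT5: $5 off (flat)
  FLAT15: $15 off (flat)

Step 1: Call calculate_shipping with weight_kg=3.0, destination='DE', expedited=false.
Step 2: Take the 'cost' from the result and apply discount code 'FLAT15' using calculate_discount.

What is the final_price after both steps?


Step 1: calculate_shipping(weight_kg=3.0, destination=DE, expedited=false)
  Rate for DE: $8.5/kg, base 10 days
  cost = 8.5 * 3.0 = 25.5 -> 25.50
  expedited not set/false: estimated_days = 10
  -> cost = 25.50 USD
Step 2: calculate_discount(original_price=25.5, discount_code=FLAT15, quantity=1)
  original_total = 25.5 * 1 = 25.50
  FLAT15 = $15 flat: discount_amount = min(15.00, 25.50) = 15.00
  final_price = 25.50 - 15.00 = 10.50
  -> final_price = 10.50
$10.50


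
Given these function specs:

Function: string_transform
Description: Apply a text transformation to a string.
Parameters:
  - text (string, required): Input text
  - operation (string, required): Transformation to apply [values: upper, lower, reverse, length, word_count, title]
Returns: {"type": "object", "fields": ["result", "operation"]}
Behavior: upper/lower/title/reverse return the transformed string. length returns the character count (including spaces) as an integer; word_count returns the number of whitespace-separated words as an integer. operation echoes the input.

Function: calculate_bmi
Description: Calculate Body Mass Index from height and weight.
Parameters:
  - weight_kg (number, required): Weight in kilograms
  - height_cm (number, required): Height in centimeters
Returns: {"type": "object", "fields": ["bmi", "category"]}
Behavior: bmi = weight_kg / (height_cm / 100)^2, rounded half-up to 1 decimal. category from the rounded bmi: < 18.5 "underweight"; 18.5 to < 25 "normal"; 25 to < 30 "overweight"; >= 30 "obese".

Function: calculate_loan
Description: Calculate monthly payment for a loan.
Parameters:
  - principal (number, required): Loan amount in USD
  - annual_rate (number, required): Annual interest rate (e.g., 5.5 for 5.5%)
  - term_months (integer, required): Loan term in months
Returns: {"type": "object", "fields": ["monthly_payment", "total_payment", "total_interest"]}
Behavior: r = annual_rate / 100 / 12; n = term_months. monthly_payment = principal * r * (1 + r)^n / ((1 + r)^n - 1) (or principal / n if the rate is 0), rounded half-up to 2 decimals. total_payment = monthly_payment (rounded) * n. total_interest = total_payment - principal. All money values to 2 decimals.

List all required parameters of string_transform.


Parameters of string_transform and their required/optional flag:
  text: required
  operation: required
operation, text


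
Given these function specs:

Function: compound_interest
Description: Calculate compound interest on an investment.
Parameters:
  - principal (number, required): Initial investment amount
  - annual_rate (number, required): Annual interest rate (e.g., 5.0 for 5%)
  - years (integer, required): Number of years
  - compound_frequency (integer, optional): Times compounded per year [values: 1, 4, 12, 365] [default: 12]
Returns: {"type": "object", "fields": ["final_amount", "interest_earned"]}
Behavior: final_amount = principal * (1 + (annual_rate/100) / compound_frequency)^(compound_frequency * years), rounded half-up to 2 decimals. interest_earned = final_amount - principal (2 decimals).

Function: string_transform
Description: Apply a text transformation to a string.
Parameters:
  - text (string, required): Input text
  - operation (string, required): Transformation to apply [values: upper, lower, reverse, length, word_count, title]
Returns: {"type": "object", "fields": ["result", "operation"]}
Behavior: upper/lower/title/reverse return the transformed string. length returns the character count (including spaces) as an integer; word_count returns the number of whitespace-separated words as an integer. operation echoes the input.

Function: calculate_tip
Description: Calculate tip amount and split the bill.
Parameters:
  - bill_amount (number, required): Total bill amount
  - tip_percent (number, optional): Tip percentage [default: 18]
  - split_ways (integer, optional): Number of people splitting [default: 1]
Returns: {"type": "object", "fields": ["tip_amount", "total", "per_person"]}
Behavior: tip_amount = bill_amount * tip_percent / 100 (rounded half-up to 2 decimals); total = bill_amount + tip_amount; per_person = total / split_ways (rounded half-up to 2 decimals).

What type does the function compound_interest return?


The compound_interest spec declares Returns: {"type": "object", "fields": ["final_amount", "interest_earned"]}
Type:
object


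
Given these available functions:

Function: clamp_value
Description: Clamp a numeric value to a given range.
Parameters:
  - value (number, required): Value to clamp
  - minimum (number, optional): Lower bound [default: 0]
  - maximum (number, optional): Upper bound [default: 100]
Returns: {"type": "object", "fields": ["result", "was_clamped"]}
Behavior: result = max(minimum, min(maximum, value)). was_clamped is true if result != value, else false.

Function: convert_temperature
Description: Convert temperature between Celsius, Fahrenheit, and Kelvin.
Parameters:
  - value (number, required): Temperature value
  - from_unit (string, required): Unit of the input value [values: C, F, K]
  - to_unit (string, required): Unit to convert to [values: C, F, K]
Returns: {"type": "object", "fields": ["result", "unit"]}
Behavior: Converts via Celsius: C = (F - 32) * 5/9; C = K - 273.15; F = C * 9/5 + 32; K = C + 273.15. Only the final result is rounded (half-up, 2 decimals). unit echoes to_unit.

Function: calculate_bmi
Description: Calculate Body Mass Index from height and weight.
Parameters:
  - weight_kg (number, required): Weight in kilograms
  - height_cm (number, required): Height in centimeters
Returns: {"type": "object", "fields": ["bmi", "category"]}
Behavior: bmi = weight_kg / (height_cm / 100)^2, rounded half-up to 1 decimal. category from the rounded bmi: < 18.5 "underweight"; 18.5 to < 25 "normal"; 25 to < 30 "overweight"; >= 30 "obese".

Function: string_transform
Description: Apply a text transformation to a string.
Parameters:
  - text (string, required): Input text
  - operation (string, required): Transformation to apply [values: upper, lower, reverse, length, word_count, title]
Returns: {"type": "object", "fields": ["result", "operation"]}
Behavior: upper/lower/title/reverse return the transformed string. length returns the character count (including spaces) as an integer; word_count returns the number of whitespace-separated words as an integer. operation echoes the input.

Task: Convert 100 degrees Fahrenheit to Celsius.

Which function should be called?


The task needs a function whose description is: Convert temperature between Celsius, Fahrenheit, and Kelvin.
convert_temperature


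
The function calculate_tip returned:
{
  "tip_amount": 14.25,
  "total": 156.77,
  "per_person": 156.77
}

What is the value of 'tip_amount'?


14.25


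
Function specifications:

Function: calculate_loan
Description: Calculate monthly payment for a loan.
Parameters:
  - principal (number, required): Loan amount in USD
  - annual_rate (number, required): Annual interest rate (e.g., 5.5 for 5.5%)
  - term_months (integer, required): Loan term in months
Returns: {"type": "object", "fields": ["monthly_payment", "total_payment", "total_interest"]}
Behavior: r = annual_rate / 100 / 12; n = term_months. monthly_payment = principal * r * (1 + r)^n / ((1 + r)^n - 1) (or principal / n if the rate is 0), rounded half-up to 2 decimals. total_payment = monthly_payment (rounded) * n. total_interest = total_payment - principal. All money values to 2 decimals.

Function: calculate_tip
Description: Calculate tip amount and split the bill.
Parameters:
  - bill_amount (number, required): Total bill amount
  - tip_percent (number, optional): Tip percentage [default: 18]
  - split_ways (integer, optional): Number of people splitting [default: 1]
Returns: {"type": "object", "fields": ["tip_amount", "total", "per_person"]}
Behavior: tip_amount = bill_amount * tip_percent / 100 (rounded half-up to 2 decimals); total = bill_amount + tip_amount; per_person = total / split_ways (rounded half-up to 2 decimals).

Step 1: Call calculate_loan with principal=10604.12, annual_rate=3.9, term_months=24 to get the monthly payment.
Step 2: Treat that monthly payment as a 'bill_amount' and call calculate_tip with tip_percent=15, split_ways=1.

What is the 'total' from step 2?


Step 1: calculate_loan(principal=10604.12, annual_rate=3.9, term_months=24)
  r = 3.9 / 100 / 12 = 0.00325 (keep full precision)
  (1 + r)^24 = 1.08098593
  monthly_payment = 10604.12 * 0.00325 * 1.08098593 / (1.08098593 - 1) = 460.011254 -> 460.01
  total_payment = 460.01 * 24 = 11040.24
  total_interest = 11040.24 - 10604.12 = 436.12
  -> monthly_payment = 460.01
Step 2: calculate_tip(bill_amount=460.01, tip_percent=15, split_ways=1)
  tip_amount = 460.01 * 15/100 = 69.0015 -> 69.00
  total = 460.01 + 69.00 = 529.01
  per_person = 529.01 / 1 = 529.01 -> 529.01
  -> total = 529.01
$529.01


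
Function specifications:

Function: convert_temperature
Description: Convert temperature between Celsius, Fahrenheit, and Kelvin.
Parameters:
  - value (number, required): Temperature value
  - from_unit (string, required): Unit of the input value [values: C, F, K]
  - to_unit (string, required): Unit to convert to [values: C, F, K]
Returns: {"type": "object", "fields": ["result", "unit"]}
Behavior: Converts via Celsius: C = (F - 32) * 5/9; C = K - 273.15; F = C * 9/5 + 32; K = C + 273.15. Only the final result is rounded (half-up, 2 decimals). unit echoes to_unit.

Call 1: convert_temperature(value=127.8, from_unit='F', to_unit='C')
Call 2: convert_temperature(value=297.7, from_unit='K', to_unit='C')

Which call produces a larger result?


Call 1:
  To C: (127.8 - 32) * 5/9 = 53.222222
  Target is C: 53.222222
  Round to 2 decimals: 53.22
  -> 53.22 C
Call 2:
  To C: 297.7 - 273.15 = 24.55
  Target is C: 24.55
  Round to 2 decimals: 24.55
  -> 24.55 C
Call 1 (53.22 C)


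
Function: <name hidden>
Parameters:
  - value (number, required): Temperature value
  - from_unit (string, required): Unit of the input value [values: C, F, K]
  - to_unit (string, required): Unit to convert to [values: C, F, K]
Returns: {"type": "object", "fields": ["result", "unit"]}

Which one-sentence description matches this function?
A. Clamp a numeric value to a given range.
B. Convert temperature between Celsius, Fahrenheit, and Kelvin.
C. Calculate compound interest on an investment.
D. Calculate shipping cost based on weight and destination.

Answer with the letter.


Parameters value, from_unit, to_unit and return ["result", "unit"] fit: Convert temperature between Celsius, Fahrenheit, and Kelvin.
B


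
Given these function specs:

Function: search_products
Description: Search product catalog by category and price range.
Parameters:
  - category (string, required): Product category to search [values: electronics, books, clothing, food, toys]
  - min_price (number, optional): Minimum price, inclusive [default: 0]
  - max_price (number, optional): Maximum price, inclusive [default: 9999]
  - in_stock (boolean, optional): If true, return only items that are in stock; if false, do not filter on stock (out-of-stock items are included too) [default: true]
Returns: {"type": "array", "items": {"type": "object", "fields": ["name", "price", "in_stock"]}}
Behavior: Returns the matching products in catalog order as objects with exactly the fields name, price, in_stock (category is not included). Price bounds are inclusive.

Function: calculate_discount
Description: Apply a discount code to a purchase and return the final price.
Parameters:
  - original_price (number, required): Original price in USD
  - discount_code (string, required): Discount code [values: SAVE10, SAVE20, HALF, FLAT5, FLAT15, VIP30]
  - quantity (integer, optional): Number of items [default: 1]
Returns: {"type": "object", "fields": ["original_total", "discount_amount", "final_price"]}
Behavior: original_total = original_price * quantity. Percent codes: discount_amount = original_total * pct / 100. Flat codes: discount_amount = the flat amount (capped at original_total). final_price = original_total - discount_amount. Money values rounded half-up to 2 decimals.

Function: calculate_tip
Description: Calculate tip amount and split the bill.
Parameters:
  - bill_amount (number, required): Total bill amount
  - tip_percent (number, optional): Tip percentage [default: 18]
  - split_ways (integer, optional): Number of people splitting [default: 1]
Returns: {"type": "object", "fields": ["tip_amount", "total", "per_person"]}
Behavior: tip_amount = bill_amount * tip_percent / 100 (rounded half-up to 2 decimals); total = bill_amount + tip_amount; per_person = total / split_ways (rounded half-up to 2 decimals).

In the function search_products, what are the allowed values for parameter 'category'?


The search_products spec declares:
  - category (string, required): Product category to search [values: electronics, books, clothing, food, toys]
Allowed values:
electronics, books, clothing, food, toys


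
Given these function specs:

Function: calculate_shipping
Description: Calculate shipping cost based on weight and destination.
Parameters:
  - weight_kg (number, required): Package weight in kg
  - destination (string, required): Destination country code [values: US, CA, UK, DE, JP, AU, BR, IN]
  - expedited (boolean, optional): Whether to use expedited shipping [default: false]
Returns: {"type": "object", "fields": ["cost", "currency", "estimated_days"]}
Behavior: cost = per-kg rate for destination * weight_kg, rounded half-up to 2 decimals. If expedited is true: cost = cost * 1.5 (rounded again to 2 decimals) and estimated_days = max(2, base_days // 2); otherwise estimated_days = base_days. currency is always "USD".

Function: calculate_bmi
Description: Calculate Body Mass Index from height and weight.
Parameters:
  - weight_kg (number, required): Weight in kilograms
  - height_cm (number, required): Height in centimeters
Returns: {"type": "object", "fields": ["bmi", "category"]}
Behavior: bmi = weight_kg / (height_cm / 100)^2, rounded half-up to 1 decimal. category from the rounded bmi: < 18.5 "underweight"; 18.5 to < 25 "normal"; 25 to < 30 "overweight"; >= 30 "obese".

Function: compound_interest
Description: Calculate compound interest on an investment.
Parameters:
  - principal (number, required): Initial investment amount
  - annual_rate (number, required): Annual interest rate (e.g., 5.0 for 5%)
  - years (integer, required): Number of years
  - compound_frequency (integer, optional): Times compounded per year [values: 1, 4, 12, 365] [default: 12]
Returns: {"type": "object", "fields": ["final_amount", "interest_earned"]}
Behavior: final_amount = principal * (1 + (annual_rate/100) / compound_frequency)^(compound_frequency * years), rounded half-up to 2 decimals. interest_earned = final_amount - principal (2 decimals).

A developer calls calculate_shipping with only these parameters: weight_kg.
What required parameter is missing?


Required parameters: weight_kg, destination
Provided: weight_kg
Missing: destination
destination


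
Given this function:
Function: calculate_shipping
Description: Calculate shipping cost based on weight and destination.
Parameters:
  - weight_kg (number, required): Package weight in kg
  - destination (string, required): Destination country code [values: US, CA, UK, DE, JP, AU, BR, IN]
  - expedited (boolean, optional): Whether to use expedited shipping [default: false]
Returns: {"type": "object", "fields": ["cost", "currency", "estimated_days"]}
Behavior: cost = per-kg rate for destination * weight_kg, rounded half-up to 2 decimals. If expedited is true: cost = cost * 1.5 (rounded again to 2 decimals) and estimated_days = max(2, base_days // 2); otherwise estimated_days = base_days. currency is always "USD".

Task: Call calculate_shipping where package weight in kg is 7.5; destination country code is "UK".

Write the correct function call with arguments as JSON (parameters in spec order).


Mapping each described value to its parameter name:
  'Package weight in kg' -> weight_kg = 7.5
  'Destination country code' -> destination = "UK"
calculate_shipping({"weight_kg": 7.5, "destination": "UK"})


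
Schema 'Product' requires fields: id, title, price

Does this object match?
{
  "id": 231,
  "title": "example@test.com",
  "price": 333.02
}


Checking required fields... All present.
Valid - all required fields present


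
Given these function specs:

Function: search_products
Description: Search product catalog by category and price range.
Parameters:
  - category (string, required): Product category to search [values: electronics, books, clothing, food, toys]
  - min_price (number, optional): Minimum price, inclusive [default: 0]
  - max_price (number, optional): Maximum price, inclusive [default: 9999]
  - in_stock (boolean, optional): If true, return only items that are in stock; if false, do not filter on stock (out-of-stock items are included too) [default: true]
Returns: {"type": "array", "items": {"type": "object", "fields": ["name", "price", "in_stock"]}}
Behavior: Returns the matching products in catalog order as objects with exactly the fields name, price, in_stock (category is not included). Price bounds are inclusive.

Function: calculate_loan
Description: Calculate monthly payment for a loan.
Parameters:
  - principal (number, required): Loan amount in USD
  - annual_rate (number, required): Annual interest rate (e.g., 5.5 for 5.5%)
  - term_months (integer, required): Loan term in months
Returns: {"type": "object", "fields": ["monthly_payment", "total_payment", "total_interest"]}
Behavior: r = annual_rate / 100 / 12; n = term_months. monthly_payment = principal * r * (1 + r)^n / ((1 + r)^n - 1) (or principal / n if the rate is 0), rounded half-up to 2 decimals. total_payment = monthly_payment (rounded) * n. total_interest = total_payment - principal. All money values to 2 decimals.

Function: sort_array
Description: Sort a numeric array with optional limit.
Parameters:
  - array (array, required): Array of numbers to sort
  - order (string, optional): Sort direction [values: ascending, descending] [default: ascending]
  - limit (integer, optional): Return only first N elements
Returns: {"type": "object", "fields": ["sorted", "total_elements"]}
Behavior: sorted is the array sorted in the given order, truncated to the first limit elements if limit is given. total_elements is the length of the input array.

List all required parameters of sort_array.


Parameters of sort_array and their required/optional flag:
  array: required
  order: optional
  limit: optional
array


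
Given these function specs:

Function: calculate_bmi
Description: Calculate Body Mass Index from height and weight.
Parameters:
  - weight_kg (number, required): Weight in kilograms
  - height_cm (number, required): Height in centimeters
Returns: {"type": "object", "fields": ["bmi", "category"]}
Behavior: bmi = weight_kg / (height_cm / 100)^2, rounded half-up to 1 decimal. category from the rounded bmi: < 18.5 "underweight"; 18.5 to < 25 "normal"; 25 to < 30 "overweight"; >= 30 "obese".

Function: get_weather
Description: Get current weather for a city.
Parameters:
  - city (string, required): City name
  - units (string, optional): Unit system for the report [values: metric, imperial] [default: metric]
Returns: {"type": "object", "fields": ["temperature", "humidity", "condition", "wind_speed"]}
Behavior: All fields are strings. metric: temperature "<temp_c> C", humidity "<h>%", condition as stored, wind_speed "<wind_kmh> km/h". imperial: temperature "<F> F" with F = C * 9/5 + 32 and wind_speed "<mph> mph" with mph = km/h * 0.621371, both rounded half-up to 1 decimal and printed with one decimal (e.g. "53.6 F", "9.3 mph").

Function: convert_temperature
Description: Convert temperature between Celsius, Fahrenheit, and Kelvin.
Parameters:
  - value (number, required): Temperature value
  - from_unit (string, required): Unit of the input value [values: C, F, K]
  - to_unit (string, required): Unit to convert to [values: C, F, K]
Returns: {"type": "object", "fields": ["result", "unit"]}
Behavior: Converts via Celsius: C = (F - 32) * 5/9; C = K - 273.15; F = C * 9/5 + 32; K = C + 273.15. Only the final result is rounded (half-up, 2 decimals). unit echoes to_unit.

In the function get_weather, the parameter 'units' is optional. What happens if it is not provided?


The get_weather spec declares:
  - units (string, optional): Unit system for the report [values: metric, imperial] [default: metric]
It defaults to metric


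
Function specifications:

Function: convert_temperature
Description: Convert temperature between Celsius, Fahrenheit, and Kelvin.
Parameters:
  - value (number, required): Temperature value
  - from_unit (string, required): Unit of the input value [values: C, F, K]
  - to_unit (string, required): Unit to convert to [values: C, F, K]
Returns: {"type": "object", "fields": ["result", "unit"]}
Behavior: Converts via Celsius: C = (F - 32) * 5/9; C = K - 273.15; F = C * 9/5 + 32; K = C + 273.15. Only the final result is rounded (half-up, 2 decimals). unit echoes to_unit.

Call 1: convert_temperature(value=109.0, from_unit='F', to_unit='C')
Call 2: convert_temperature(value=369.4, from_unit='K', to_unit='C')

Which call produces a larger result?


Call 1:
  To C: (109 - 32) * 5/9 = 42.777778
  Target is C: 42.777778
  Round to 2 decimals: 42.78
  -> 42.78 C
Call 2:
  To C: 369.4 - 273.15 = 96.25
  Target is C: 96.25
  Round to 2 decimals: 96.25
  -> 96.25 C
Call 2 (96.25 C)


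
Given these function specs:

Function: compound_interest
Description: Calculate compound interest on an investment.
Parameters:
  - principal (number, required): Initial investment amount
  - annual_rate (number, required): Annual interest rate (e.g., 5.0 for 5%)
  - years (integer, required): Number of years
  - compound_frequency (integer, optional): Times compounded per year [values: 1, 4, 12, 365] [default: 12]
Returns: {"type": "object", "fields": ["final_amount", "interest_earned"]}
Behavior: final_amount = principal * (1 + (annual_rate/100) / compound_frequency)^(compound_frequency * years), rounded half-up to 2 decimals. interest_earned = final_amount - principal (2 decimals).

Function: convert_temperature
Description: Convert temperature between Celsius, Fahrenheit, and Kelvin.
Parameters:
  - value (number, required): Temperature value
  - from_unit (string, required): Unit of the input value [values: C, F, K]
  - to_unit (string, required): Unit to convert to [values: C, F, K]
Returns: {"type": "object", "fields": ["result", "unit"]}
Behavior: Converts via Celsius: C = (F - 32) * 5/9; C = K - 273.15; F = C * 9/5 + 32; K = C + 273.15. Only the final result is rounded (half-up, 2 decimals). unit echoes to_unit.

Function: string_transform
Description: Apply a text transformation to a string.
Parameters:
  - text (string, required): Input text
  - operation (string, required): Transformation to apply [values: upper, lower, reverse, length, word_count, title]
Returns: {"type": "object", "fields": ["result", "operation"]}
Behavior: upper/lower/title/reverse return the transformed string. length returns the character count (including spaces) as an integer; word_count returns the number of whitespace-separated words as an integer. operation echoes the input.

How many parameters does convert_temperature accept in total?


Parameters of convert_temperature: value (required), from_unit (required), to_unit (required)
Total:
3
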